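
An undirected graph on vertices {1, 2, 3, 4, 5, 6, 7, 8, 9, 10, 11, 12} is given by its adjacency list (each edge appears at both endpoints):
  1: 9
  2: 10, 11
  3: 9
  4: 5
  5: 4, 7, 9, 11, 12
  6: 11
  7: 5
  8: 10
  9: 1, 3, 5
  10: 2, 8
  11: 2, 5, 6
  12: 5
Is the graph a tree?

The graph has 12 vertices and 11 edges.
It is connected with exactly 11 edges, hence acyclic — it is a tree.

Yes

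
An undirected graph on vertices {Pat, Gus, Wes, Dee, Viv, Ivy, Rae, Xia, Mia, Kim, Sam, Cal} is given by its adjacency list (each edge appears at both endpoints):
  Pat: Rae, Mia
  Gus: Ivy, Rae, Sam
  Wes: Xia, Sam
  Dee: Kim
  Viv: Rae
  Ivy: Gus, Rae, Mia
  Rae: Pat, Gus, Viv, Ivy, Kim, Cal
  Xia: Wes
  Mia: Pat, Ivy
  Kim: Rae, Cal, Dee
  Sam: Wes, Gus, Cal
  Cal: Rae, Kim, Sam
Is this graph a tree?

No

|V| = 12, |E| = 15.
Connected but with 15 > 11 edges, so it has a cycle and is not a tree.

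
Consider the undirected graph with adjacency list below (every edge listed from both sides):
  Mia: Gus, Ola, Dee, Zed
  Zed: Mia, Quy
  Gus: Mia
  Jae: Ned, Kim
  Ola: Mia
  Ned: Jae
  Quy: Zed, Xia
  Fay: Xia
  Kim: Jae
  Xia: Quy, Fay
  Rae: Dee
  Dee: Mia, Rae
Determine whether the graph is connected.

No

Component: {Jae, Ned, Kim}
Component: {Mia, Zed, Gus, Ola, Quy, Fay, Xia, Rae, Dee}
No edge joins these 2 groups, so the graph is disconnected.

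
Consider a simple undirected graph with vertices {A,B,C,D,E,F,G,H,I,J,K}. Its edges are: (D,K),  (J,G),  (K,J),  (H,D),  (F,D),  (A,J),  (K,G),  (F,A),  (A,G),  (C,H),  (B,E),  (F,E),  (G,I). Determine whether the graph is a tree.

The graph has 11 vertices and 13 edges.
A tree on 11 vertices has exactly 10 edges; this graph has 13, so it contains a cycle and is not a tree.

No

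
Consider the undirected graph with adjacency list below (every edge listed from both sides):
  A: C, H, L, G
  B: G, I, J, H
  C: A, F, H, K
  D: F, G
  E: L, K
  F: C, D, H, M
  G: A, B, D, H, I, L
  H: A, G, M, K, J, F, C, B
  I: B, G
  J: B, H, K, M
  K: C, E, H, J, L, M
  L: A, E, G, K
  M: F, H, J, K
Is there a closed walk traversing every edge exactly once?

Degrees: A:4, B:4, C:4, D:2, E:2, F:4, G:6, H:8, I:2, J:4, K:6, L:4, M:4
Every vertex has even degree and the edges form a single connected piece, so an Eulerian circuit exists.

Yes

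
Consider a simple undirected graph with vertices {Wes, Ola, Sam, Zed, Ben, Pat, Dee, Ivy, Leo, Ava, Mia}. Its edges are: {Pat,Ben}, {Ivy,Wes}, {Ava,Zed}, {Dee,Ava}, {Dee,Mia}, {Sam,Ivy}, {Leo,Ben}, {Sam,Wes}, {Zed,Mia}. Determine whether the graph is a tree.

No

The graph has 11 vertices and 9 edges.
It splits into 4 components, so it cannot be a tree.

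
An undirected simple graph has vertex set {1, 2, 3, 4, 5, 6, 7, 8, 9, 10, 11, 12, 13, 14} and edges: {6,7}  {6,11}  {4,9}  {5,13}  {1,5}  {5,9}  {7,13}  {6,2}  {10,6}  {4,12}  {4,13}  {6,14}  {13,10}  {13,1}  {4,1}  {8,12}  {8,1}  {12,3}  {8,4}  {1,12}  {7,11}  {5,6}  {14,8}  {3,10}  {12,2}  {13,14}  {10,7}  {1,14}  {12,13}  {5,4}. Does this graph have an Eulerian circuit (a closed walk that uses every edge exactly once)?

Degrees: 1:6, 2:2, 3:2, 4:6, 5:5, 6:6, 7:4, 8:4, 9:2, 10:4, 11:2, 12:6, 13:7, 14:4
Vertices with odd degree: 5, 13. An Eulerian circuit requires all degrees even.

No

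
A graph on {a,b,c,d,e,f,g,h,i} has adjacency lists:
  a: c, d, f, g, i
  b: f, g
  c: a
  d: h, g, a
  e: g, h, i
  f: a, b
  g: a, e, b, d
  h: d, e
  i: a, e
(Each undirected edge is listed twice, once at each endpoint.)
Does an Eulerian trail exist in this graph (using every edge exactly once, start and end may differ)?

Degrees: a:5, b:2, c:1, d:3, e:3, f:2, g:4, h:2, i:2
Odd-degree vertices: a, c, d, e (4 total).
An Eulerian trail requires 0 or 2 odd-degree vertices; here there are 4.

No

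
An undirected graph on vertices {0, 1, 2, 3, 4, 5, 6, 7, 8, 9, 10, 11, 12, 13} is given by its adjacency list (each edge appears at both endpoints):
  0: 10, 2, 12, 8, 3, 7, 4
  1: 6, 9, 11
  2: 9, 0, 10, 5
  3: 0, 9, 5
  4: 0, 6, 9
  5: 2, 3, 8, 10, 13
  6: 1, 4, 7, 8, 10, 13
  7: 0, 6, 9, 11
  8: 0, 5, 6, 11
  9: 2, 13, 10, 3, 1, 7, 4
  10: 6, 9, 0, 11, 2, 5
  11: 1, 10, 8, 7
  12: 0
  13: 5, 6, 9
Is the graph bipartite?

No

The cycle 10-2-5-10 has length 3, which is odd, so the graph is not bipartite.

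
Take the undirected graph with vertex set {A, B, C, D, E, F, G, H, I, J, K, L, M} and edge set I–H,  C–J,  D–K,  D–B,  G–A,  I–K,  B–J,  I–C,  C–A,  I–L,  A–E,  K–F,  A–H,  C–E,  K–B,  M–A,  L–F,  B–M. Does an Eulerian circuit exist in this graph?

Degrees: A:5, B:4, C:4, D:2, E:2, F:2, G:1, H:2, I:4, J:2, K:4, L:2, M:2
Vertices with odd degree: A, G. An Eulerian circuit requires all degrees even.

No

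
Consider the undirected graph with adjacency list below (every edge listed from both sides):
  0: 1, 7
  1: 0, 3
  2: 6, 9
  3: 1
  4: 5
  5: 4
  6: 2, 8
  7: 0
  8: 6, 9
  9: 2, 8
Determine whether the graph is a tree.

|V| = 10, |E| = 8.
It is not connected, so it is not a tree.

No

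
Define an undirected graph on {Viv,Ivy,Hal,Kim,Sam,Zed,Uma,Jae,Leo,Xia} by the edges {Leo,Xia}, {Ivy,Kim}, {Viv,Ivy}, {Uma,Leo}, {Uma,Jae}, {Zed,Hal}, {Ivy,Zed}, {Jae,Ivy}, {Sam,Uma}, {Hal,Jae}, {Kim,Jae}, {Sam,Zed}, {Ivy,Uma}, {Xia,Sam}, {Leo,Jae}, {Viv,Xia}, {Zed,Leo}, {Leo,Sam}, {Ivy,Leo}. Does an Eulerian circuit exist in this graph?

Degrees: Viv:2, Ivy:6, Hal:2, Kim:2, Sam:4, Zed:4, Uma:4, Jae:5, Leo:6, Xia:3
Vertices with odd degree: Jae, Xia. An Eulerian circuit requires all degrees even.

No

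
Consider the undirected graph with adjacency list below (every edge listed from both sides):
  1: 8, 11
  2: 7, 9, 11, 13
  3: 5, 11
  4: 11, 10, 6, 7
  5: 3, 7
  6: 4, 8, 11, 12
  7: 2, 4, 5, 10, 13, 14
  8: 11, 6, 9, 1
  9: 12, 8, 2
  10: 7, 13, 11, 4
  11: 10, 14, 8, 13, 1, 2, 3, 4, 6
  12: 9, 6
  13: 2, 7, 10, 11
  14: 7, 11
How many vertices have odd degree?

2

Degrees: 1:2, 2:4, 3:2, 4:4, 5:2, 6:4, 7:6, 8:4, 9:3, 10:4, 11:9, 12:2, 13:4, 14:2
Odd-degree vertices: 9, 11.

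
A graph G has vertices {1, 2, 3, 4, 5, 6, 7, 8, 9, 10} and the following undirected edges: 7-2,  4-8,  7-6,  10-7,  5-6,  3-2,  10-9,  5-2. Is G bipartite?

Color {1, 3, 5, 7, 8, 9} black and {2, 4, 6, 10} white. No edge joins two same-colored vertices, so the graph is bipartite.

Yes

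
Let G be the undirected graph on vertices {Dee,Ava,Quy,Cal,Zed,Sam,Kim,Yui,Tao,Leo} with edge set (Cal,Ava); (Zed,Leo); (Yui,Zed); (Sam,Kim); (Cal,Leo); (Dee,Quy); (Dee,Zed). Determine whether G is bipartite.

Yes

Color {Quy, Cal, Zed, Kim, Tao} black and {Dee, Ava, Sam, Yui, Leo} white. No edge joins two same-colored vertices, so the graph is bipartite.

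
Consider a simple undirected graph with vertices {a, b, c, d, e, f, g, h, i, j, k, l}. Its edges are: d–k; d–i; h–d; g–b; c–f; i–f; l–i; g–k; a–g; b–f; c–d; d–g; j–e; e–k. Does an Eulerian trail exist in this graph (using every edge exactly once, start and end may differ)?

No

Degrees: a:1, b:2, c:2, d:5, e:2, f:3, g:4, h:1, i:3, j:1, k:3, l:1
Odd-degree vertices: a, d, f, h, i, j, k, l (8 total).
An Eulerian trail requires 0 or 2 odd-degree vertices; here there are 8.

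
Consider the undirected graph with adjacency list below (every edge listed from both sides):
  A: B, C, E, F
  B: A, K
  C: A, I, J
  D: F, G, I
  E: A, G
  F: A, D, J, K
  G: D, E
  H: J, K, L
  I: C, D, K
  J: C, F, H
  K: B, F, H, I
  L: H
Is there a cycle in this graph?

The graph has 12 vertices, 17 edges, and 1 connected component.
Since 17 > 12 - 1, a cycle must exist; for instance F-K-H-J-F.

Yes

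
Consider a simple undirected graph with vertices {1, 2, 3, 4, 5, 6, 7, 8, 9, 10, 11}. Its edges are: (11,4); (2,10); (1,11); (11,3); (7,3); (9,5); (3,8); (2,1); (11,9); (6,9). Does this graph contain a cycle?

The graph has 11 vertices, 10 edges, and 1 connected component.
Since 10 = 11 - 1, the graph is a forest and contains no cycle.

No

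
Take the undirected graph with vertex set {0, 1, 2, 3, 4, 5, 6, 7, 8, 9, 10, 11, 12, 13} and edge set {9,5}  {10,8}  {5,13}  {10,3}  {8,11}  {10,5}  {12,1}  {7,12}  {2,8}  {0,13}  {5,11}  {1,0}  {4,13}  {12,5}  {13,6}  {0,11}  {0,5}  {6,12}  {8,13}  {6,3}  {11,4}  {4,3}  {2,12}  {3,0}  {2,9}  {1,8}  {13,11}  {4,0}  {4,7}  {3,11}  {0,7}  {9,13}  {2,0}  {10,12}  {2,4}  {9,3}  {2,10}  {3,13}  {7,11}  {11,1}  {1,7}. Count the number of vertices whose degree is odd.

Degrees: 0:8, 1:5, 2:6, 3:7, 4:6, 5:6, 6:3, 7:5, 8:5, 9:4, 10:5, 11:8, 12:6, 13:8
Odd-degree vertices: 1, 3, 6, 7, 8, 10.

6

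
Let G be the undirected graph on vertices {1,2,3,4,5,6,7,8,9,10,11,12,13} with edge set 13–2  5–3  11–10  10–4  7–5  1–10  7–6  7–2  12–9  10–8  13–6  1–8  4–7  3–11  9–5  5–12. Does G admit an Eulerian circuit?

Degrees: 1:2, 2:2, 3:2, 4:2, 5:4, 6:2, 7:4, 8:2, 9:2, 10:4, 11:2, 12:2, 13:2
Every vertex has even degree and the edges form a single connected piece, so an Eulerian circuit exists.

Yes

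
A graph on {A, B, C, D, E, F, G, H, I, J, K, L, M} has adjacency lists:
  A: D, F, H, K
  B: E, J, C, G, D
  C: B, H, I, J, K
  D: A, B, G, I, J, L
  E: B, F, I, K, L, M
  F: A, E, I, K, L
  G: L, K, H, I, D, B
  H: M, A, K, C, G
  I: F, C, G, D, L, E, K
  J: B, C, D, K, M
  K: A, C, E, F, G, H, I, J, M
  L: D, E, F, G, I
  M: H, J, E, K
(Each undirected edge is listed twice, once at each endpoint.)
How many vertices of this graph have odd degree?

8

Degrees: A:4, B:5, C:5, D:6, E:6, F:5, G:6, H:5, I:7, J:5, K:9, L:5, M:4
Odd-degree vertices: B, C, F, H, I, J, K, L.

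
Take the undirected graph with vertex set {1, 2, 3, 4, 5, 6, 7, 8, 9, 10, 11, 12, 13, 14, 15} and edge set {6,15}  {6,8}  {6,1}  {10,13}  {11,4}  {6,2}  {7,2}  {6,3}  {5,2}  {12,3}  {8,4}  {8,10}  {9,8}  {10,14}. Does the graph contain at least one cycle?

No

The graph has 15 vertices, 14 edges, and 1 connected component.
A forest on 15 vertices with 1 component has exactly 14 edges, which matches — so no cycle.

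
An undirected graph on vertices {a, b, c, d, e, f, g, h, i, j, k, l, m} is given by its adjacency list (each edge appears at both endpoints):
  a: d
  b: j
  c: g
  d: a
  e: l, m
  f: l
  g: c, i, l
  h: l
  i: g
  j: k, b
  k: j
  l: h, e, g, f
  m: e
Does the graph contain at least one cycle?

No

|V| = 13, |E| = 10, number of components = 3.
A forest on 13 vertices with 3 components has exactly 10 edges, which matches — so no cycle.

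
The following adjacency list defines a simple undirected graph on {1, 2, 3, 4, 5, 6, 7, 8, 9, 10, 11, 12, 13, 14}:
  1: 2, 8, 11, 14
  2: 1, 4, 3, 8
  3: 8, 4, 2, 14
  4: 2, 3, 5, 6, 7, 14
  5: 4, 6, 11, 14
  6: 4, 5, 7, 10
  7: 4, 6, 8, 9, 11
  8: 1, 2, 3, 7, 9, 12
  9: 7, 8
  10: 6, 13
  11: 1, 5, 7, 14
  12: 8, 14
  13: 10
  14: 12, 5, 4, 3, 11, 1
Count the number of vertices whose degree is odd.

2

Degrees: 1:4, 2:4, 3:4, 4:6, 5:4, 6:4, 7:5, 8:6, 9:2, 10:2, 11:4, 12:2, 13:1, 14:6
Odd-degree vertices: 7, 13.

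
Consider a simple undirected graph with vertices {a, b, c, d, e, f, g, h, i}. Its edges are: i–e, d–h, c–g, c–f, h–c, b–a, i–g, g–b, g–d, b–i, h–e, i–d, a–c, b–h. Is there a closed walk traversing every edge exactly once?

No

Degrees: a:2, b:4, c:4, d:3, e:2, f:1, g:4, h:4, i:4
Vertices with odd degree: d, f. An Eulerian circuit requires all degrees even.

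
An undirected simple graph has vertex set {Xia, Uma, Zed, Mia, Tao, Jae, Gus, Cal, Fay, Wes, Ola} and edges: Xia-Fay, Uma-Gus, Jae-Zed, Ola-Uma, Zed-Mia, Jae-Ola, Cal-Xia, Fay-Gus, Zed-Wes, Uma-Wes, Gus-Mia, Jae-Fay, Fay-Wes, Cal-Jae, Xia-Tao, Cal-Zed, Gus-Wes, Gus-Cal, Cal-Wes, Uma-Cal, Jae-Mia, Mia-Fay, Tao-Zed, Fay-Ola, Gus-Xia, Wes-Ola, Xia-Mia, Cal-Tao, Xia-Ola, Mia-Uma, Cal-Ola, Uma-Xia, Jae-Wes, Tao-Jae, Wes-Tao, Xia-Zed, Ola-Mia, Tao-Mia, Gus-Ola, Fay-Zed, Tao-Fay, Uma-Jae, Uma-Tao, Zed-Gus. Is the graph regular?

Degrees: Xia:8, Uma:8, Zed:8, Mia:8, Tao:8, Jae:8, Gus:8, Cal:8, Fay:8, Wes:8, Ola:8
Every vertex has degree 8, so the graph is 8-regular.

Yes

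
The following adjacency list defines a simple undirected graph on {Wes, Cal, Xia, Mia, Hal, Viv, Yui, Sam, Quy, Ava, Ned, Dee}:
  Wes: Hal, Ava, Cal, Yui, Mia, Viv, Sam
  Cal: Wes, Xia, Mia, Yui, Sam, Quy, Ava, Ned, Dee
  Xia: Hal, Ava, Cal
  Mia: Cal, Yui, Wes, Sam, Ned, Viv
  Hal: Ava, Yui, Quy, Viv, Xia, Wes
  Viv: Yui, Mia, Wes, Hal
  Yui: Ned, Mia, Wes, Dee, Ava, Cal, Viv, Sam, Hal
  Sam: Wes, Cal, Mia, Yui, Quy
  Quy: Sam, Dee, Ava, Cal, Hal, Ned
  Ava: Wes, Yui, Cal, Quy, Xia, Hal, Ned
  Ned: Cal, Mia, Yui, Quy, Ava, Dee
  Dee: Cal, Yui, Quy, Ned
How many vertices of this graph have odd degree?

Degrees: Wes:7, Cal:9, Xia:3, Mia:6, Hal:6, Viv:4, Yui:9, Sam:5, Quy:6, Ava:7, Ned:6, Dee:4
Odd-degree vertices: Wes, Cal, Xia, Yui, Sam, Ava.

6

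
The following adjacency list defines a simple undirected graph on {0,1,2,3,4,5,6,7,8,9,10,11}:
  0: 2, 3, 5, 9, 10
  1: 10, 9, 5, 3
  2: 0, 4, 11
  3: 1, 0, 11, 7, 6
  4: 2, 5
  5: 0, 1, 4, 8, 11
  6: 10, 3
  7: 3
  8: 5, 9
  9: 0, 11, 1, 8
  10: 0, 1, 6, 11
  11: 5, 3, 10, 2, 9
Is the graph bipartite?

Color {2, 3, 5, 9, 10} black and {0, 1, 4, 6, 7, 8, 11} white. No edge joins two same-colored vertices, so the graph is bipartite.

Yes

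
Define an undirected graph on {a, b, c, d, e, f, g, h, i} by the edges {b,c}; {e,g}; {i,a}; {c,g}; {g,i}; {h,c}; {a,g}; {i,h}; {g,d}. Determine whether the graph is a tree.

No

The graph has 9 vertices and 9 edges.
It splits into 2 components, so it cannot be a tree.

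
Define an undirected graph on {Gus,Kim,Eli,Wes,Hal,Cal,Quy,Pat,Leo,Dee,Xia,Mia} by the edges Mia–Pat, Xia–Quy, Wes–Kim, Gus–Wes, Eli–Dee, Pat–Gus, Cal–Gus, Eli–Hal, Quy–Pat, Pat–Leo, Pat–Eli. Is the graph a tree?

Yes

|V| = 12, |E| = 11.
It is connected with exactly 11 edges, hence acyclic — it is a tree.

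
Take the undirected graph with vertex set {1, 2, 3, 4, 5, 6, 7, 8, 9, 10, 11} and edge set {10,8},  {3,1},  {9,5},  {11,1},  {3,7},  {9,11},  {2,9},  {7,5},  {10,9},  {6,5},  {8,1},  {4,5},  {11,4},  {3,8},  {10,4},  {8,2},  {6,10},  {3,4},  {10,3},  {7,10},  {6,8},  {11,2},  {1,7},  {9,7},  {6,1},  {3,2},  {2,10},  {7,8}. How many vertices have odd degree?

4

Degrees: 1:5, 2:5, 3:6, 4:4, 5:4, 6:4, 7:6, 8:6, 9:5, 10:7, 11:4
Odd-degree vertices: 1, 2, 9, 10.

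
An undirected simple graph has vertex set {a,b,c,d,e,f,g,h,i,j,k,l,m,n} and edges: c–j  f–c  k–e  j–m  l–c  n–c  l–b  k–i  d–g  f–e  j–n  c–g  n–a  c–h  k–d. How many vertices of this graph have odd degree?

Degrees: a:1, b:1, c:6, d:2, e:2, f:2, g:2, h:1, i:1, j:3, k:3, l:2, m:1, n:3
Odd-degree vertices: a, b, h, i, j, k, m, n.

8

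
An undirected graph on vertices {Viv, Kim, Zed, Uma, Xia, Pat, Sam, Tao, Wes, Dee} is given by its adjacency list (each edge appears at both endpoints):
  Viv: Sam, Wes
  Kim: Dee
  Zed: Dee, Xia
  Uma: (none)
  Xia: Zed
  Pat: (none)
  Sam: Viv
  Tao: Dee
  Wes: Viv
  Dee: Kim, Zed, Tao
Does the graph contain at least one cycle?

The graph has 10 vertices, 6 edges, and 4 connected components.
Since 6 = 10 - 4, the graph is a forest and contains no cycle.

No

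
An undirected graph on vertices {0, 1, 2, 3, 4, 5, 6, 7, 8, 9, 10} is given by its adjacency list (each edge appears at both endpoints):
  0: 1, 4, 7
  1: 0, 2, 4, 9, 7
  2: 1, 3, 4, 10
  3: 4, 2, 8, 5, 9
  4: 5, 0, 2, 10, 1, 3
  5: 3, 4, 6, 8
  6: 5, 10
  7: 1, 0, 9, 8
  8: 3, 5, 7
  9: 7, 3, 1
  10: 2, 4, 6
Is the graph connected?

Yes

Starting from 0 and exploring outward reaches every vertex (0, 1, 7, 4, 2, 9, 8, 5, 3, 10, 6); the graph is connected.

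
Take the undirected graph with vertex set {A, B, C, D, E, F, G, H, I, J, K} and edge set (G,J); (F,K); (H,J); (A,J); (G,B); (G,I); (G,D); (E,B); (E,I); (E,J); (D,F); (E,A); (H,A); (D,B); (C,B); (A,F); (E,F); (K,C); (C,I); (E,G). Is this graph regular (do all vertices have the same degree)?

Degrees: A:4, B:4, C:3, D:3, E:6, F:4, G:5, H:2, I:3, J:4, K:2
Degrees are not all equal (e.g. deg(H)=2 but deg(E)=6); not regular.

No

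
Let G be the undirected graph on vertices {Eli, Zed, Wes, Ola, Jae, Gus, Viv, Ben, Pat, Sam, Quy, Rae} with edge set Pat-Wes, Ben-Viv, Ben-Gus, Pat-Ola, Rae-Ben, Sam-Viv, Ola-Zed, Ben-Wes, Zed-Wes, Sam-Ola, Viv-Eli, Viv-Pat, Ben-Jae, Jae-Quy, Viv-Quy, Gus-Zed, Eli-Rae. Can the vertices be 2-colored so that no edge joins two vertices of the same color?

Yes

Color {Wes, Ola, Jae, Gus, Viv, Rae} black and {Eli, Zed, Ben, Pat, Sam, Quy} white. No edge joins two same-colored vertices, so the graph is bipartite.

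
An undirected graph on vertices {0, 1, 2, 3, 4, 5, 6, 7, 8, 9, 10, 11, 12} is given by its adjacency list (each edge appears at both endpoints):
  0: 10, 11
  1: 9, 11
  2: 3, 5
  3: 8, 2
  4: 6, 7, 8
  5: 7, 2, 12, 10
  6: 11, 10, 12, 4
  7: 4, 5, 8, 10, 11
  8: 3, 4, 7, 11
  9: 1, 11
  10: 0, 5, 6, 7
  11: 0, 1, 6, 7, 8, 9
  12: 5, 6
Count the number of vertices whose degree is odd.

2

Degrees: 0:2, 1:2, 2:2, 3:2, 4:3, 5:4, 6:4, 7:5, 8:4, 9:2, 10:4, 11:6, 12:2
Odd-degree vertices: 4, 7.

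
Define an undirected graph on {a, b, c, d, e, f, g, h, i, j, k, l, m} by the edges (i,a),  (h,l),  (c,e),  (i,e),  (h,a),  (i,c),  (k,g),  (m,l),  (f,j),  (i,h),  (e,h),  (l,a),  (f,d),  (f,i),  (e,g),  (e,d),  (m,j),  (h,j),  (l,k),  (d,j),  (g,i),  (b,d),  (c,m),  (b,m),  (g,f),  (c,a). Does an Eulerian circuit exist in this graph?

Degrees: a:4, b:2, c:4, d:4, e:5, f:4, g:4, h:5, i:6, j:4, k:2, l:4, m:4
Vertices with odd degree: e, h. An Eulerian circuit requires all degrees even.

No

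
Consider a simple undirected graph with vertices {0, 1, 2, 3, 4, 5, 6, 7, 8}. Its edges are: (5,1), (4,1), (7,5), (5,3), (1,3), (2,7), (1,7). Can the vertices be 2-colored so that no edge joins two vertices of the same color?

No

The cycle 5-1-7-5 has length 3, which is odd, so the graph is not bipartite.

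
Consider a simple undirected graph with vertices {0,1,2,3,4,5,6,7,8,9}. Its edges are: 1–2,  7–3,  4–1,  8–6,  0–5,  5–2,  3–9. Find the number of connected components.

3

Component: {6, 8}
Component: {3, 7, 9}
Component: {0, 1, 2, 4, 5}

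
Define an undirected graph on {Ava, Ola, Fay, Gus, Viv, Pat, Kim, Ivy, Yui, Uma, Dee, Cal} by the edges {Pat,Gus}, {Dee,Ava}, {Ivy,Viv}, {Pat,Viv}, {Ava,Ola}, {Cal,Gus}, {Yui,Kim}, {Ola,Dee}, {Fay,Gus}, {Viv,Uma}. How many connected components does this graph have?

3

Component: {Kim, Yui}
Component: {Ava, Ola, Dee}
Component: {Fay, Gus, Viv, Pat, Ivy, Uma, Cal}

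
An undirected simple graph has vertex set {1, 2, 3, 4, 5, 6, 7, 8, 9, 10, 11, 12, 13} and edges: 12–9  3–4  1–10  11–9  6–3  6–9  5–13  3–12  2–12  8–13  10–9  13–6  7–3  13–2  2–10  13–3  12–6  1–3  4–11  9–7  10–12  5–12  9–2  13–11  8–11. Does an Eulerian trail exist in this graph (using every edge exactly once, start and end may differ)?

Degrees: 1:2, 2:4, 3:6, 4:2, 5:2, 6:4, 7:2, 8:2, 9:6, 10:4, 11:4, 12:6, 13:6
Odd-degree vertices: none (0 total).
With 0 odd-degree vertices and all edges in one connected piece, an Eulerian trail exists.

Yes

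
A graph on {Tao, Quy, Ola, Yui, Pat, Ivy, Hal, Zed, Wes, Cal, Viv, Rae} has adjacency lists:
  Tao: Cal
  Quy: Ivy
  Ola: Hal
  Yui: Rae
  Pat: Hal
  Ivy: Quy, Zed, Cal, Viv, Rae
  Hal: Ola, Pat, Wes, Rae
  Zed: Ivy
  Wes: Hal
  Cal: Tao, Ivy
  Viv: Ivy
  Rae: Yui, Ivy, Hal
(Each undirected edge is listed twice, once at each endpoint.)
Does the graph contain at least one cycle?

No

The graph has 12 vertices, 11 edges, and 1 connected component.
Since 11 = 12 - 1, the graph is a forest and contains no cycle.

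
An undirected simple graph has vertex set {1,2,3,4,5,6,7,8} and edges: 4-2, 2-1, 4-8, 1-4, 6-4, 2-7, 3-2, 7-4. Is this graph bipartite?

1-2-4-1 is an odd cycle (length 3), and a bipartite graph can contain only even cycles.

No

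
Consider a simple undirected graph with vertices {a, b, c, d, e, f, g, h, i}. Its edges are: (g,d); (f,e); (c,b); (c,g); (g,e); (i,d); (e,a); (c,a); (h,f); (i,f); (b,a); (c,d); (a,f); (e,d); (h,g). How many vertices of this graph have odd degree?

Degrees: a:4, b:2, c:4, d:4, e:4, f:4, g:4, h:2, i:2
Odd-degree vertices: none.

0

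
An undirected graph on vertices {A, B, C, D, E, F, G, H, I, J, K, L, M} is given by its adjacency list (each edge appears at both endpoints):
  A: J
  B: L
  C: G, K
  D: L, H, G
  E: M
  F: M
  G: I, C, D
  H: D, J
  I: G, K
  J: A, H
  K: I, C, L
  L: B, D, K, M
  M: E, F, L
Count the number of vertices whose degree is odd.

8

Degrees: A:1, B:1, C:2, D:3, E:1, F:1, G:3, H:2, I:2, J:2, K:3, L:4, M:3
Odd-degree vertices: A, B, D, E, F, G, K, M.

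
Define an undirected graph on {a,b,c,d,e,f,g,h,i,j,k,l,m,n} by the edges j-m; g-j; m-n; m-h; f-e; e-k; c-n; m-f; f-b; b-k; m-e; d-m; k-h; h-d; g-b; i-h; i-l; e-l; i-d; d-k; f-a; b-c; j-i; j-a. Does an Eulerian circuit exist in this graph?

Yes

Degrees: a:2, b:4, c:2, d:4, e:4, f:4, g:2, h:4, i:4, j:4, k:4, l:2, m:6, n:2
Every vertex has even degree and the edges form a single connected piece, so an Eulerian circuit exists.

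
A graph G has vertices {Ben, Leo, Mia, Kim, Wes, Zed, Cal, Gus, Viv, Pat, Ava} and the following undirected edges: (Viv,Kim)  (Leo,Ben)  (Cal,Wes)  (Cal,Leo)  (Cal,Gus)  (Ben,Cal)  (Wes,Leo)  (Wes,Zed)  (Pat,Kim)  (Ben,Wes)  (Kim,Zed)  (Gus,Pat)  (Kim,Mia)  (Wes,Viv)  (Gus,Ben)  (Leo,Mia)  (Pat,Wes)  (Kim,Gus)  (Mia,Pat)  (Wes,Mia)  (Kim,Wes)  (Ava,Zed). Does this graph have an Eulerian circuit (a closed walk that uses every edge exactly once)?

No

Degrees: Ben:4, Leo:4, Mia:4, Kim:6, Wes:8, Zed:3, Cal:4, Gus:4, Viv:2, Pat:4, Ava:1
Zed, Ava have odd degree; an Eulerian circuit needs every degree to be even, so none exists.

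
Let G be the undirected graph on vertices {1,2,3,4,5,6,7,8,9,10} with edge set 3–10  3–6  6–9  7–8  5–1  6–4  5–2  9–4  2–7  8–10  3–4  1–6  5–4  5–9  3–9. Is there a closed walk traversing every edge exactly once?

Degrees: 1:2, 2:2, 3:4, 4:4, 5:4, 6:4, 7:2, 8:2, 9:4, 10:2
Every vertex has even degree and the edges form a single connected piece, so an Eulerian circuit exists.

Yes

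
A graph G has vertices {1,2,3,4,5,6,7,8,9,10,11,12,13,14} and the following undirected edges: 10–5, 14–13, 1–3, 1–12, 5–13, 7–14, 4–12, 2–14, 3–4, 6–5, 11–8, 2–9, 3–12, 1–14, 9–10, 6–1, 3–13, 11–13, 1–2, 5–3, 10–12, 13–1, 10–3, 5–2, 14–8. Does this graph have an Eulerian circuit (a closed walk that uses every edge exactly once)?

Degrees: 1:6, 2:4, 3:6, 4:2, 5:5, 6:2, 7:1, 8:2, 9:2, 10:4, 11:2, 12:4, 13:5, 14:5
5, 7, 13, 14 have odd degree; an Eulerian circuit needs every degree to be even, so none exists.

No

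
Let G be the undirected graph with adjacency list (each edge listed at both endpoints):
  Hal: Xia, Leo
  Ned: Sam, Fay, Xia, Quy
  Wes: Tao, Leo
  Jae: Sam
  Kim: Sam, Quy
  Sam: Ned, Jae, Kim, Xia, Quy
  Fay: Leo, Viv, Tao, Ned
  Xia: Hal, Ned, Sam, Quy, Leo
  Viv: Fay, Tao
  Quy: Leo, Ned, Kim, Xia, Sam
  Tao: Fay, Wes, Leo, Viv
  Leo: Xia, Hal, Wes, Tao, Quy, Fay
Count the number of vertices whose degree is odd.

4

Degrees: Hal:2, Ned:4, Wes:2, Jae:1, Kim:2, Sam:5, Fay:4, Xia:5, Viv:2, Quy:5, Tao:4, Leo:6
Odd-degree vertices: Jae, Sam, Xia, Quy.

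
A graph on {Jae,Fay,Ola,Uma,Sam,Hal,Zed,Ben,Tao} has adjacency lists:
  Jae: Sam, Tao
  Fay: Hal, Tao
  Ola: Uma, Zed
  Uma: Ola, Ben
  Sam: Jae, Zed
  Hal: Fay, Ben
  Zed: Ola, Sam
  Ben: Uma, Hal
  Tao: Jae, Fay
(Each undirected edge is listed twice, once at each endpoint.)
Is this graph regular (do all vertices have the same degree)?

Degrees: Jae:2, Fay:2, Ola:2, Uma:2, Sam:2, Hal:2, Zed:2, Ben:2, Tao:2
All degrees equal 2; the graph is regular.

Yes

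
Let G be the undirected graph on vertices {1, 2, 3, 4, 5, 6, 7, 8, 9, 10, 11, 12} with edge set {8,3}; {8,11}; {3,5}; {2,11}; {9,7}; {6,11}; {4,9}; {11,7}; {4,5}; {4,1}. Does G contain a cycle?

|V| = 12, |E| = 10, number of components = 3.
One cycle is 4-9-7-11-8-3-5-4.

Yes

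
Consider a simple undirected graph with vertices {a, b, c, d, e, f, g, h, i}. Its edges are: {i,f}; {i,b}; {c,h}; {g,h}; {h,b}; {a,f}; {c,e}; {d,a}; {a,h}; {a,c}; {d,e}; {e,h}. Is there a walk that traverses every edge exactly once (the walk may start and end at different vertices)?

No

Degrees: a:4, b:2, c:3, d:2, e:3, f:2, g:1, h:5, i:2
Odd-degree vertices: c, e, g, h (4 total).
An Eulerian trail requires 0 or 2 odd-degree vertices; here there are 4.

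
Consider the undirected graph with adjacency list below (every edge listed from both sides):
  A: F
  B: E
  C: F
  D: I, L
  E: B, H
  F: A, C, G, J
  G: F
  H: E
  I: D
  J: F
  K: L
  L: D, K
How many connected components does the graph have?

Component: {B, E, H}
Component: {D, I, K, L}
Component: {A, C, F, G, J}

3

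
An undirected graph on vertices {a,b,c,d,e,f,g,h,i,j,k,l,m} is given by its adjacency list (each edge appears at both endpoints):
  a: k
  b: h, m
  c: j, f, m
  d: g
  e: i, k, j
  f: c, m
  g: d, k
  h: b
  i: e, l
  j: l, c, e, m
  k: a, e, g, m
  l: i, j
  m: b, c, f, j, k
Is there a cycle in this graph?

Yes

The graph has 13 vertices, 16 edges, and 1 connected component.
Since 16 > 13 - 1, a cycle must exist; for instance m-c-f-m.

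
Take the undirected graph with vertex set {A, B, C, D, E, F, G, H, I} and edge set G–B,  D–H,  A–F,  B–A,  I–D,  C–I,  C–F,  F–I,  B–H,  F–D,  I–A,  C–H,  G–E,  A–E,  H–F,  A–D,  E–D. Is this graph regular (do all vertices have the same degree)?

Degrees: A:5, B:3, C:3, D:5, E:3, F:5, G:2, H:4, I:4
Degrees are not all equal (e.g. deg(G)=2 but deg(A)=5); not regular.

No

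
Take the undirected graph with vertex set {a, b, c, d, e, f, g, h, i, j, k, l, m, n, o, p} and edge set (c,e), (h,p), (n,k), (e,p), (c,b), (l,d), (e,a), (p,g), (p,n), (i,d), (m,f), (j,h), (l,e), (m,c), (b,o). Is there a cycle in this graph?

The graph has 16 vertices, 15 edges, and 1 connected component.
A forest on 16 vertices with 1 component has exactly 15 edges, which matches — so no cycle.

No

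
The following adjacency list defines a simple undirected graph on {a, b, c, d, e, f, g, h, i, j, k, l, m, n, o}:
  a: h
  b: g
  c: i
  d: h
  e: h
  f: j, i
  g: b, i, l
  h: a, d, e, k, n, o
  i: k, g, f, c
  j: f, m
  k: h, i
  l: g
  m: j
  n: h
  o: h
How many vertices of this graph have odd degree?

10

Degrees: a:1, b:1, c:1, d:1, e:1, f:2, g:3, h:6, i:4, j:2, k:2, l:1, m:1, n:1, o:1
Odd-degree vertices: a, b, c, d, e, g, l, m, n, o.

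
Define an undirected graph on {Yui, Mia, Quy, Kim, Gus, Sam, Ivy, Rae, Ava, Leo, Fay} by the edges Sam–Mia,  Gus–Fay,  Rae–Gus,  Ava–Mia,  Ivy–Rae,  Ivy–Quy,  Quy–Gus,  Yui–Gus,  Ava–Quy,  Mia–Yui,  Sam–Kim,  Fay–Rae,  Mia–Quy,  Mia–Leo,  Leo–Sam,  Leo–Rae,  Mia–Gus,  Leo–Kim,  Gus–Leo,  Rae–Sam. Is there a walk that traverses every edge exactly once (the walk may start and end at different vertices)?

Yes

Degrees: Yui:2, Mia:6, Quy:4, Kim:2, Gus:6, Sam:4, Ivy:2, Rae:5, Ava:2, Leo:5, Fay:2
Odd-degree vertices: Rae, Leo (2 total).
With 2 odd-degree vertices and all edges in one connected piece, an Eulerian trail exists (from Rae to Leo).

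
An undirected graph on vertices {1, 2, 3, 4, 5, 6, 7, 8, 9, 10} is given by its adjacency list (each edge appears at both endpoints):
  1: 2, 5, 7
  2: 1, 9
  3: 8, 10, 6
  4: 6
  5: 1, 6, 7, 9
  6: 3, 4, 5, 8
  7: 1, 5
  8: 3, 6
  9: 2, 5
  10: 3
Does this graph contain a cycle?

The graph has 10 vertices, 12 edges, and 1 connected component.
Since 12 > 10 - 1, a cycle must exist; for instance 6-3-8-6.

Yes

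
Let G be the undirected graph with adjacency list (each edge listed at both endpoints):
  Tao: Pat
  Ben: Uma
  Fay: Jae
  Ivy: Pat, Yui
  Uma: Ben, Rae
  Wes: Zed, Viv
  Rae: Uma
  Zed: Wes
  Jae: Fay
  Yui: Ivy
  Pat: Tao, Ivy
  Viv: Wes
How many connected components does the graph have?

Component: {Fay, Jae}
Component: {Ben, Uma, Rae}
Component: {Wes, Zed, Viv}
Component: {Tao, Ivy, Yui, Pat}

4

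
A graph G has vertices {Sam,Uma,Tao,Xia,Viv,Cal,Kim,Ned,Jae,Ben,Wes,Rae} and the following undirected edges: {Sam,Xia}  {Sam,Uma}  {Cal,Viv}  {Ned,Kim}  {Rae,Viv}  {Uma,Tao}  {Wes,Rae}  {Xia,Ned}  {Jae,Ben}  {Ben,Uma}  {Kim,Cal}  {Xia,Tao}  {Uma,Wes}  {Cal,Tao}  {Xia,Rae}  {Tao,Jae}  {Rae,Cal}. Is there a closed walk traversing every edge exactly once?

Degrees: Sam:2, Uma:4, Tao:4, Xia:4, Viv:2, Cal:4, Kim:2, Ned:2, Jae:2, Ben:2, Wes:2, Rae:4
Every vertex has even degree and the edges form a single connected piece, so an Eulerian circuit exists.

Yes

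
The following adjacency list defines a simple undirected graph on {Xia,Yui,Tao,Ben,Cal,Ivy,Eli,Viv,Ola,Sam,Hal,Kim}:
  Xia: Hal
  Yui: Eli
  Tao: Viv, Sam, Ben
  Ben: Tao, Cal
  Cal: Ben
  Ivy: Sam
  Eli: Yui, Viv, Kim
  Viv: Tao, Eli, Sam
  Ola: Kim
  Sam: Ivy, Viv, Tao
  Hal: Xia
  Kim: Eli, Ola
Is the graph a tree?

No

|V| = 12, |E| = 11.
It is not connected, so it is not a tree.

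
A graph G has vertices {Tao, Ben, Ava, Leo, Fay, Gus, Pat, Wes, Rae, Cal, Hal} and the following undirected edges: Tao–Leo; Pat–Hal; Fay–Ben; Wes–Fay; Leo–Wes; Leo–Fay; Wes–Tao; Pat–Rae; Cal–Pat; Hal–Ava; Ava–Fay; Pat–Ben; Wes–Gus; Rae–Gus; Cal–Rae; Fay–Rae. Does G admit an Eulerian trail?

Yes

Degrees: Tao:2, Ben:2, Ava:2, Leo:3, Fay:5, Gus:2, Pat:4, Wes:4, Rae:4, Cal:2, Hal:2
Odd-degree vertices: Leo, Fay (2 total).
With 2 odd-degree vertices and all edges in one connected piece, an Eulerian trail exists (from Leo to Fay).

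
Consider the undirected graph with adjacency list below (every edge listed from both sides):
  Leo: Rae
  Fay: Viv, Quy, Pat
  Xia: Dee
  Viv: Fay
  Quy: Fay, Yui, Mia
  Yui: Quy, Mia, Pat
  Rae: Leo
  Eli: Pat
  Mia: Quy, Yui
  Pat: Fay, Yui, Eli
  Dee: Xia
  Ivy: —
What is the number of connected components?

4

Component: {Ivy}
Component: {Leo, Rae}
Component: {Xia, Dee}
Component: {Fay, Viv, Quy, Yui, Eli, Mia, Pat}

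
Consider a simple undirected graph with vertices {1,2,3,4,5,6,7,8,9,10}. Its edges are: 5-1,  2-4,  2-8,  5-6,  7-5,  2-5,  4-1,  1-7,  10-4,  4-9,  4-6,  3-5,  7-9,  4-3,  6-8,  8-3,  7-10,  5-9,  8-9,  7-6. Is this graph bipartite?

No

6-5-7-6 is an odd cycle (length 3), and a bipartite graph can contain only even cycles.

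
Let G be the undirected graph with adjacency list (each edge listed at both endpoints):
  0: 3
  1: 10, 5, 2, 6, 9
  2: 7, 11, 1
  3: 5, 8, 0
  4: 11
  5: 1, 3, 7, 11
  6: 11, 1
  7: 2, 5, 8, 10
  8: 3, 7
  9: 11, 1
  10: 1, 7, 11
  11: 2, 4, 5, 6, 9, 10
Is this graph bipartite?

Partition the vertices as {1, 3, 7, 11} vs {0, 2, 4, 5, 6, 8, 9, 10}. Each listed edge has one endpoint in each part, so the graph is bipartite.

Yes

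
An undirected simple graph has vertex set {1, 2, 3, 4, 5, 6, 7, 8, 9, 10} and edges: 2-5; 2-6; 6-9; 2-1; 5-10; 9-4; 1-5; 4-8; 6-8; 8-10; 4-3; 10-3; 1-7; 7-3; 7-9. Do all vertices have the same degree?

Degrees: 1:3, 2:3, 3:3, 4:3, 5:3, 6:3, 7:3, 8:3, 9:3, 10:3
All degrees equal 3; the graph is regular.

Yes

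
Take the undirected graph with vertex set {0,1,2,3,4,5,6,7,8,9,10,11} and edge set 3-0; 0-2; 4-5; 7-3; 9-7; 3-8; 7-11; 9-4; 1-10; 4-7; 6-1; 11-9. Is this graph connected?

No

Component: {1, 6, 10}
Component: {0, 2, 3, 4, 5, 7, 8, 9, 11}
There are 2 separate components, so the graph is not connected.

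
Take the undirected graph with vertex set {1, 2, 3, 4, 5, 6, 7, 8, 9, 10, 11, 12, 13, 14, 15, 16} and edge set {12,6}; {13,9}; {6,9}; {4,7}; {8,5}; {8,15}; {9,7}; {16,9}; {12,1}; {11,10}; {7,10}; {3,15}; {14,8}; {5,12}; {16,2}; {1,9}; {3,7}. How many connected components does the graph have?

1

Component: {1, 2, 3, 4, 5, 6, 7, 8, 9, 10, 11, 12, 13, 14, 15, 16}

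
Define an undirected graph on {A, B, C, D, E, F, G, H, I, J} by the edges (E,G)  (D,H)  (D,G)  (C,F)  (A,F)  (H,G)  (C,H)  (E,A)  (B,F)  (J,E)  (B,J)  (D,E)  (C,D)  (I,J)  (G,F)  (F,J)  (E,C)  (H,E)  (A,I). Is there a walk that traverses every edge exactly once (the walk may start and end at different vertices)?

Yes

Degrees: A:3, B:2, C:4, D:4, E:6, F:5, G:4, H:4, I:2, J:4
Odd-degree vertices: A, F (2 total).
The non-isolated vertices are connected and exactly 2 have odd degree, so an Eulerian trail exists (from A to F).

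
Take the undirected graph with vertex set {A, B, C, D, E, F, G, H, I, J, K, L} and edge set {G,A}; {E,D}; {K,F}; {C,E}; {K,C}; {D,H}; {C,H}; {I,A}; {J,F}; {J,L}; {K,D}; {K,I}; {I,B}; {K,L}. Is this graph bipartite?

Yes

Color {C, D, F, G, I, L} black and {A, B, E, H, J, K} white. No edge joins two same-colored vertices, so the graph is bipartite.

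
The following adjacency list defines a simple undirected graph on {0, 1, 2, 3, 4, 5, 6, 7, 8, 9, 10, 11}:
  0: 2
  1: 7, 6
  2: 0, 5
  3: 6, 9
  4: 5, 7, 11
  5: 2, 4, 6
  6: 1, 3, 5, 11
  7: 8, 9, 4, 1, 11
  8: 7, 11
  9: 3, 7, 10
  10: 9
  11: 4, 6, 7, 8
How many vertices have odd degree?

6

Degrees: 0:1, 1:2, 2:2, 3:2, 4:3, 5:3, 6:4, 7:5, 8:2, 9:3, 10:1, 11:4
Odd-degree vertices: 0, 4, 5, 7, 9, 10.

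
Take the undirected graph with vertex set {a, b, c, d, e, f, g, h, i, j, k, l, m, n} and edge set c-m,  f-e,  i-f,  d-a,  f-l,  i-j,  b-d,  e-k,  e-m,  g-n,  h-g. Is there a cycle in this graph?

No

|V| = 14, |E| = 11, number of components = 3.
Since 11 = 14 - 3, the graph is a forest and contains no cycle.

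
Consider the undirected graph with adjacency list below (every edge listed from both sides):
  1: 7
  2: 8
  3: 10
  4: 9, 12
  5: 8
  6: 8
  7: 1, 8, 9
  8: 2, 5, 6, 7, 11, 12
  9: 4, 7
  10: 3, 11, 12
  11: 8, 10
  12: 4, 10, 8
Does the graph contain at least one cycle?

Yes

The graph has 12 vertices, 13 edges, and 1 connected component.
One cycle is 7-8-11-10-12-4-9-7.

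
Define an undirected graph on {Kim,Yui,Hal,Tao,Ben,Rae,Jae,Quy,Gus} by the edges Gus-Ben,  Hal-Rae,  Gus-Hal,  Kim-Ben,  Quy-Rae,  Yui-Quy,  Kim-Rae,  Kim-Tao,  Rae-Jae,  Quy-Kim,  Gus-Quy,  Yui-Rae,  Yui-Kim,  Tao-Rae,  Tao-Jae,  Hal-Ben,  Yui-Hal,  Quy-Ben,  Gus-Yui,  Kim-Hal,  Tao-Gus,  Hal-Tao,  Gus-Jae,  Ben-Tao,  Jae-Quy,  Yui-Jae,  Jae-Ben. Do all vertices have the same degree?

Yes

Degrees: Kim:6, Yui:6, Hal:6, Tao:6, Ben:6, Rae:6, Jae:6, Quy:6, Gus:6
All degrees equal 6; the graph is regular.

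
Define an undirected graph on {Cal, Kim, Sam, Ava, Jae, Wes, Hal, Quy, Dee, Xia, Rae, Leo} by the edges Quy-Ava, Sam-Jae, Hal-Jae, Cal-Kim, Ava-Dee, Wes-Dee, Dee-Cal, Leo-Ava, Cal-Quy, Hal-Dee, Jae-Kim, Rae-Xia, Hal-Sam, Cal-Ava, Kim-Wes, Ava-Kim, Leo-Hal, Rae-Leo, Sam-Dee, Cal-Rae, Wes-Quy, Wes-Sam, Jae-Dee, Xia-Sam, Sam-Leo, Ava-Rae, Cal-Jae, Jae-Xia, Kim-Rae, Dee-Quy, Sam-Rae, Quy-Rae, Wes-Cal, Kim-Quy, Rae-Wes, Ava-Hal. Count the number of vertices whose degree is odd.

Degrees: Cal:7, Kim:6, Sam:7, Ava:7, Jae:6, Wes:6, Hal:5, Quy:6, Dee:7, Xia:3, Rae:8, Leo:4
Odd-degree vertices: Cal, Sam, Ava, Hal, Dee, Xia.

6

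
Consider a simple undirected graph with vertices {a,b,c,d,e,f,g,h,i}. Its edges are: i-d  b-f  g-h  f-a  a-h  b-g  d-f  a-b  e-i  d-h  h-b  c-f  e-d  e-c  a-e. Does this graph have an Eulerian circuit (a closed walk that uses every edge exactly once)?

Yes

Degrees: a:4, b:4, c:2, d:4, e:4, f:4, g:2, h:4, i:2
Every vertex has even degree and the edges form a single connected piece, so an Eulerian circuit exists.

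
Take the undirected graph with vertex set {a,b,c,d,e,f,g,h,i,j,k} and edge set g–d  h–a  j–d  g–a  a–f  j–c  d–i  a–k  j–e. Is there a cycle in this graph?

|V| = 11, |E| = 9, number of components = 2.
A forest on 11 vertices with 2 components has exactly 9 edges, which matches — so no cycle.

No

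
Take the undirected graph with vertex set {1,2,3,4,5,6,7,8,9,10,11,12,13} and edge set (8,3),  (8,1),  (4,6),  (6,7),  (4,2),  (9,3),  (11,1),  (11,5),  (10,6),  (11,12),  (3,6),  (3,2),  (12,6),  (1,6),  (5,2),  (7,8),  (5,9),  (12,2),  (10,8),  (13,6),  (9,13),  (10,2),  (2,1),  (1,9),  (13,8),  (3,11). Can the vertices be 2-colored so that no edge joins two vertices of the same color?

Yes

Partition the vertices as {2, 6, 8, 9, 11} vs {1, 3, 4, 5, 7, 10, 12, 13}. Each listed edge has one endpoint in each part, so the graph is bipartite.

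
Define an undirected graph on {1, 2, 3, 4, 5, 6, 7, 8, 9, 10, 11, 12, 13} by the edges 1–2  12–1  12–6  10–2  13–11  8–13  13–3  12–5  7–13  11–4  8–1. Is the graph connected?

Component: {9}
Component: {1, 2, 3, 4, 5, 6, 7, 8, 10, 11, 12, 13}
There are 2 separate components, so the graph is not connected.

No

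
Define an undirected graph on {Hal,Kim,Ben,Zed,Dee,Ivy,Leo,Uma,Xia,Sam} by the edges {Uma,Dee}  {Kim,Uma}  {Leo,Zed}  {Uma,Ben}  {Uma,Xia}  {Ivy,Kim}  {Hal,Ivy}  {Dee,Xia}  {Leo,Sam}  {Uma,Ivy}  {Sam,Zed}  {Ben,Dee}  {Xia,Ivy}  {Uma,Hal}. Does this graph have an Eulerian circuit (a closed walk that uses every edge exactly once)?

No

Degrees: Hal:2, Kim:2, Ben:2, Zed:2, Dee:3, Ivy:4, Leo:2, Uma:6, Xia:3, Sam:2
Vertices with odd degree: Dee, Xia. An Eulerian circuit requires all degrees even.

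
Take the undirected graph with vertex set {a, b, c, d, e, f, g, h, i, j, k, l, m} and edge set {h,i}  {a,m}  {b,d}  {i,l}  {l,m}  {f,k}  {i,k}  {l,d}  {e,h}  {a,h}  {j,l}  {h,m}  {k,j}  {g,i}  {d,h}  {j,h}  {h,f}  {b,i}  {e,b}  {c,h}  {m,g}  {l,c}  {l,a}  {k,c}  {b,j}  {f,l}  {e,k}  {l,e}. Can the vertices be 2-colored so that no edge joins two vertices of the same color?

No

The cycle h-a-m-h has length 3, which is odd, so the graph is not bipartite.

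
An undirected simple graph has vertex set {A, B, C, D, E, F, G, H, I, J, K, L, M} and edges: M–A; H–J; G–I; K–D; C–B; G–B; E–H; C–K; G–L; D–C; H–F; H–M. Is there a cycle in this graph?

The graph has 13 vertices, 12 edges, and 2 connected components.
One cycle is C-D-K-C.

Yes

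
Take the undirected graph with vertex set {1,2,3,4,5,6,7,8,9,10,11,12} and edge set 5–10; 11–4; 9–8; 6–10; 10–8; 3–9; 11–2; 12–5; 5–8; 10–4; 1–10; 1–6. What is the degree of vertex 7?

7 has no neighbors.

0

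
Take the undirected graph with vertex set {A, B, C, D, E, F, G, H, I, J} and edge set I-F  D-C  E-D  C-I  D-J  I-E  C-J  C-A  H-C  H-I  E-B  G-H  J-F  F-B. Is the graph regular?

Degrees: A:1, B:2, C:5, D:3, E:3, F:3, G:1, H:3, I:4, J:3
Degrees are not all equal (e.g. deg(A)=1 but deg(C)=5); not regular.

No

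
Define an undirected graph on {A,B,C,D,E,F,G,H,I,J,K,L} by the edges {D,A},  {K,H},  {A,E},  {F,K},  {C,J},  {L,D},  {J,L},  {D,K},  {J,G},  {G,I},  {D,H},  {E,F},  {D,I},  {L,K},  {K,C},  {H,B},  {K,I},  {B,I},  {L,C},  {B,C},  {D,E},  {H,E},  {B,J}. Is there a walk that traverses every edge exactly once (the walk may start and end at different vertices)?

Yes

Degrees: A:2, B:4, C:4, D:6, E:4, F:2, G:2, H:4, I:4, J:4, K:6, L:4
Odd-degree vertices: none (0 total).
With 0 odd-degree vertices and all edges in one connected piece, an Eulerian trail exists.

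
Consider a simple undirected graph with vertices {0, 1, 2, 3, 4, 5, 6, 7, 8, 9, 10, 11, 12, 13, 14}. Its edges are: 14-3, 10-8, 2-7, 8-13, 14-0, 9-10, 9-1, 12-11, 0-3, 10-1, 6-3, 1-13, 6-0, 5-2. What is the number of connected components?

Component: {4}
Component: {11, 12}
Component: {2, 5, 7}
Component: {0, 3, 6, 14}
Component: {1, 8, 9, 10, 13}

5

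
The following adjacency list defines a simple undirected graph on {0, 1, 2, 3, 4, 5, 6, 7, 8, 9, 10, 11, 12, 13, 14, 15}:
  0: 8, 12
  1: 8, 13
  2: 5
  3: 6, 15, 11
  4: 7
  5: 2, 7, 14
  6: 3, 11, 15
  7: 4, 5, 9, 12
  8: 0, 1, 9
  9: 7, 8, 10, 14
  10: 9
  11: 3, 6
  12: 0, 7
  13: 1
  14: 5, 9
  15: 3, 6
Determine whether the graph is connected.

No

Component: {3, 6, 11, 15}
Component: {0, 1, 2, 4, 5, 7, 8, 9, 10, 12, 13, 14}
No edge joins these 2 groups, so the graph is disconnected.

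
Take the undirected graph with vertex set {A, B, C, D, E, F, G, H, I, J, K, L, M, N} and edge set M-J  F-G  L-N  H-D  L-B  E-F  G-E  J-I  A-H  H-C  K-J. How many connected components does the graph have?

Component: {B, L, N}
Component: {E, F, G}
Component: {A, C, D, H}
Component: {I, J, K, M}

4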